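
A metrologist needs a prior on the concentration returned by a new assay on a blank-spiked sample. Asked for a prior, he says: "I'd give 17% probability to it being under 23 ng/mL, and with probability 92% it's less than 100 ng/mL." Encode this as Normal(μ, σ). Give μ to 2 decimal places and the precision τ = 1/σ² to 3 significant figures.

μ = 54.14, τ = 0.000939

For Normal(μ,σ), the p-quantile is μ + z_p·σ. Here z_{0.17} = -0.9542, z_{0.92} = 1.405.
So 23 = μ − 0.9542σ and 100 = μ + 1.405σ.
Subtracting: σ = (100 − 23)/(1.405 − (-0.9542)) = 32.64.
Then μ = 23 − (-0.9542)·32.64 = 54.14.
Precision τ = 1/σ² = 1/32.64² = 0.000939.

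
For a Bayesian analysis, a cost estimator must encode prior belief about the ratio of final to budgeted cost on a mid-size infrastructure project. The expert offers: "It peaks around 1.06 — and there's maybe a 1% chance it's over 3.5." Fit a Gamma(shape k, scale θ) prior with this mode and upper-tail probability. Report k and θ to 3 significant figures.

k ≈ 4.08, θ ≈ 0.344

Gamma(k,θ) with k>1 has mode (k−1)θ, so θ = 1.06/(k−1).
Need P(X < 3.5) = 0.99 with θ tied to k this way. Start at k = 2, θ = 1.06: P(X<3.5) ≈ 0.842.
Too low — raise k to concentrate. Iterating converges to k ≈ 4.08.
Then θ = 1.06/(4.08−1) ≈ 0.344.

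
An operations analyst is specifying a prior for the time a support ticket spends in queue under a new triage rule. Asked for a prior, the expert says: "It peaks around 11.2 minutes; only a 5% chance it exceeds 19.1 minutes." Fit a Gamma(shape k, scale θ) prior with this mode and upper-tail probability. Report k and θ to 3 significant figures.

Gamma(k,θ) with k>1 has mode (k−1)θ, so θ = 11.2/(k−1).
Need P(X < 19.1) = 0.95 with θ tied to k this way. Start at k = 2, θ = 11.2: P(X<19.1) ≈ 0.508.
Too low — raise k to concentrate. Iterating converges to k ≈ 10.8.
Then θ = 11.2/(10.8−1) ≈ 1.14.

k ≈ 10.8, θ ≈ 1.14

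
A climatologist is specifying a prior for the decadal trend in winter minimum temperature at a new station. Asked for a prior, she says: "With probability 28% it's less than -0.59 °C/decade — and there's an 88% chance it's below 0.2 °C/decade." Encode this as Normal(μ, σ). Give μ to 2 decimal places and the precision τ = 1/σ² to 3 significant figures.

μ = -0.33, τ = 4.95

For Normal(μ,σ), the p-quantile is μ + z_p·σ. Here z_{0.28} = -0.5828, z_{0.88} = 1.175.
So -0.59 = μ − 0.5828σ and 0.2 = μ + 1.175σ.
Subtracting: σ = (0.2 − -0.59)/(1.175 − (-0.5828)) = 0.45.
Then μ = -0.59 − (-0.5828)·0.45 = -0.33.
Precision τ = 1/σ² = 1/0.4494² = 4.95.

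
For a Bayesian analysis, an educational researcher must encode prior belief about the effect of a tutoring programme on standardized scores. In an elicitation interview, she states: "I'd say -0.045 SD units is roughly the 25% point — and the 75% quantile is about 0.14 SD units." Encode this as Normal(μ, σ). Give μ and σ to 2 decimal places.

μ = 0.05, σ = 0.14

For Normal(μ,σ), the p-quantile is μ + z_p·σ. Here z_{0.25} = -0.6745, z_{0.75} = 0.6745.
So -0.045 = μ − 0.6745σ and 0.14 = μ + 0.6745σ.
Subtracting: σ = (0.14 − -0.045)/(0.6745 − (-0.6745)) = 0.14.
Then μ = -0.045 − (-0.6745)·0.14 = 0.05.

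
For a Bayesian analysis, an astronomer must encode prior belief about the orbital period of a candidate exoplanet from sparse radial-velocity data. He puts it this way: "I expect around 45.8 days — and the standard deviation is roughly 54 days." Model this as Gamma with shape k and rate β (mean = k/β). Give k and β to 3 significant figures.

k ≈ 0.719, β ≈ 0.0157

For Gamma(k, rate β): mean = k/β, variance = k/β², so CV = 1/√k.
CV = SD/mean = 54/45.8 = 1.179, hence k = 1/CV² = 0.719.
Then β = k/mean = 0.719/45.8 = 0.0157.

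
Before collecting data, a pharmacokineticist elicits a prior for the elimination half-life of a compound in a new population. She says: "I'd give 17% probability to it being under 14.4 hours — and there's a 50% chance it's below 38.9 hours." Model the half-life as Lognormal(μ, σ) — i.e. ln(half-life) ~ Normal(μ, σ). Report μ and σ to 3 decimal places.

If T ~ Lognormal(μ,σ) then ln T ~ Normal(μ,σ), so the p-quantile of ln T is μ + z_p·σ.
ln(14.4) = 2.667 and ln(38.9) = 3.661; z_{0.17} = -0.9542, z_{0.5} = 0.
σ = (3.661 − 2.667)/(0 − (-0.9542)) = 1.042.
μ = 2.667 − (-0.9542)·1.042 = 3.661.

μ ≈ 3.661, σ ≈ 1.042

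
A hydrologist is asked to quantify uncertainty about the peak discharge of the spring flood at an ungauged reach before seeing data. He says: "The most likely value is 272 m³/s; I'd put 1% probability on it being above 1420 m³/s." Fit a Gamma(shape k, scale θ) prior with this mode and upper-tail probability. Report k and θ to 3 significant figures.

k ≈ 2.42, θ ≈ 192

Gamma(k,θ) with k>1 has mode (k−1)θ, so θ = 272/(k−1).
Need P(X < 1420) = 0.99 with θ tied to k this way. Start at k = 2, θ = 272: P(X<1420) ≈ 0.966.
Too low — raise k to concentrate. Iterating converges to k ≈ 2.42.
Then θ = 272/(2.42−1) ≈ 192.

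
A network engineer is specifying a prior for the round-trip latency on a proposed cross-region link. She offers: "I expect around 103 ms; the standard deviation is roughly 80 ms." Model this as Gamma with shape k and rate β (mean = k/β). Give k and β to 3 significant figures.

For Gamma(k, rate β): mean = k/β, variance = k/β², so CV = 1/√k.
CV = SD/mean = 80/103 = 0.7767, hence k = 1/CV² = 1.66.
Then β = k/mean = 1.66/103 = 0.0161.

k ≈ 1.66, β ≈ 0.0161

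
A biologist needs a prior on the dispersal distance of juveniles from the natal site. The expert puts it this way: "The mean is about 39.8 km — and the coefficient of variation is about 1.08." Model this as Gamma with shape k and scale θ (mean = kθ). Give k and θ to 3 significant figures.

k ≈ 0.857, θ ≈ 46.4

For Gamma(k, scale θ): mean = kθ, variance = kθ², so CV = 1/√k.
CV = 1.08, hence k = 1/CV² = 0.857.
Then θ = mean/k = 39.8/0.857 = 46.4.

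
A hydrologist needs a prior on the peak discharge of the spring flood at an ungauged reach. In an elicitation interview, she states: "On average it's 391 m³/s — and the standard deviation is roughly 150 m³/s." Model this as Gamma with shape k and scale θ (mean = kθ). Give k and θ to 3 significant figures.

k ≈ 6.79, θ ≈ 57.5

For Gamma(k, scale θ): mean = kθ, variance = kθ², so CV = 1/√k.
CV = SD/mean = 150/391 = 0.3836, hence k = 1/CV² = 6.79.
Then θ = mean/k = 391/6.79 = 57.5.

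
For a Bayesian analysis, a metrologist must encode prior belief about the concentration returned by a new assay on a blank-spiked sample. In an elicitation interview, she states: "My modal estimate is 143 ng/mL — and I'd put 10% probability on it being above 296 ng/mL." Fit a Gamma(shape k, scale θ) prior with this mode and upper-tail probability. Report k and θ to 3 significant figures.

Gamma(k,θ) with k>1 has mode (k−1)θ, so θ = 143/(k−1).
Need P(X < 296) = 0.9 with θ tied to k this way. Start at k = 2, θ = 143: P(X<296) ≈ 0.613.
Too low — raise k to concentrate. Iterating converges to k ≈ 4.63.
Then θ = 143/(4.63−1) ≈ 39.4.

k ≈ 4.63, θ ≈ 39.4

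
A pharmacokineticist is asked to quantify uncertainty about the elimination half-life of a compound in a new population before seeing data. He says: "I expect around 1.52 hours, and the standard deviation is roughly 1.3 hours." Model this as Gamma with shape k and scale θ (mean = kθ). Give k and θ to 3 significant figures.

k ≈ 1.37, θ ≈ 1.11

For Gamma(k, scale θ): mean = kθ, variance = kθ², so CV = 1/√k.
CV = SD/mean = 1.3/1.52 = 0.8553, hence k = 1/CV² = 1.37.
Then θ = mean/k = 1.52/1.37 = 1.11.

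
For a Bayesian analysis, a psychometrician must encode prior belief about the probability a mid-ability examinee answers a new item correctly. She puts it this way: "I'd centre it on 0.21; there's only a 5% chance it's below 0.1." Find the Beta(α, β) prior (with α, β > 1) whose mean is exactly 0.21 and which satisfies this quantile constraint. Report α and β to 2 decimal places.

α ≈ 6.09, β ≈ 22.93

With mean 0.21 fixed, write α = 0.21s, β = 0.79s where s = α+β.
Need P(θ < 0.1) = 0.05 under Beta(0.21s, 0.79s). Normal approximation: (q−m)/√(m(1−m)/s) ≈ z_{0.05} = -1.64, so s ≈ 0.21·0.79·(-1.64)²/(0.1−0.21)² = 37.1.
At s = 37.1: P(θ<0.1) ≈ 0.030. Adjusting to match 0.05 gives s ≈ 29.02.
So α = 0.21·29.02 ≈ 6.09, β = 0.79·29.02 ≈ 22.93.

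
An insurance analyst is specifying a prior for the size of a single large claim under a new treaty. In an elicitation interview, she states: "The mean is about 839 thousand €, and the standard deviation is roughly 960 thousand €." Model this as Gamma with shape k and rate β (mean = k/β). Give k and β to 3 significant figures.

For Gamma(k, rate β): mean = k/β, variance = k/β², so CV = 1/√k.
CV = SD/mean = 960/839 = 1.144, hence k = 1/CV² = 0.764.
Then β = k/mean = 0.764/839 = 0.00091.

k ≈ 0.764, β ≈ 0.00091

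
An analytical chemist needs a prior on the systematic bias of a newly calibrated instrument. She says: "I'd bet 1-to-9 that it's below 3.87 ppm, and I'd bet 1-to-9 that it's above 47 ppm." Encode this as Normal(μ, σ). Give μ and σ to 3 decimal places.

μ = 25.435, σ = 16.827

The p-quantile of Normal(μ,σ) is μ + z_p·σ, with z_{0.1} = -1.282 and z_{0.9} = 1.282.
Eliminate σ: μ = (z₂·x₁ − z₁·x₂)/(z₂ − z₁) = (1.282·3.87 − (-1.282)·47)/2.563 = 25.435.
Then σ = (x₂ − x₁)/(z₂ − z₁) = (47 − 3.87)/2.563 = 16.827.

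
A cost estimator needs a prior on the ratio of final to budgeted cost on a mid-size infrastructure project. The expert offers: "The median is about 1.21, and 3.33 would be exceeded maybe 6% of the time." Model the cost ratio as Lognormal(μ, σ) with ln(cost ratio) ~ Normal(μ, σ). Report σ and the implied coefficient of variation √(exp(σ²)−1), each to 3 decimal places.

If T ~ Lognormal(μ,σ) then ln T ~ Normal(μ,σ), so the p-quantile of ln T is μ + z_p·σ.
ln(1.21) = 0.1906 and ln(3.33) = 1.203; z_{0.5} = 0, z_{0.94} = 1.555.
σ = (1.203 − 0.1906)/(1.555 − (0)) = 0.651.
μ = 0.1906 − (0)·0.651 = 0.191.
CV = √(exp(σ²)−1) = √(exp(0.4240)−1) = 0.727.

σ ≈ 0.651, CV ≈ 0.727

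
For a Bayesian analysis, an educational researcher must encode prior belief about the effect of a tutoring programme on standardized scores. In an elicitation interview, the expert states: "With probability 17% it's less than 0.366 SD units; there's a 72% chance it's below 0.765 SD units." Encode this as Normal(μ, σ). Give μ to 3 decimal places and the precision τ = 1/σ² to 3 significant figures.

The p-quantile of Normal(μ,σ) is μ + z_p·σ, with z_{0.17} = -0.9542 and z_{0.72} = 0.5828.
Eliminate σ: μ = (z₂·x₁ − z₁·x₂)/(z₂ − z₁) = (0.5828·0.366 − (-0.9542)·0.765)/1.537 = 0.614.
Then σ = (x₂ − x₁)/(z₂ − z₁) = (0.765 − 0.366)/1.537 = 0.260.
Precision τ = 1/σ² = 1/0.2596² = 14.8.

μ = 0.614, τ = 14.8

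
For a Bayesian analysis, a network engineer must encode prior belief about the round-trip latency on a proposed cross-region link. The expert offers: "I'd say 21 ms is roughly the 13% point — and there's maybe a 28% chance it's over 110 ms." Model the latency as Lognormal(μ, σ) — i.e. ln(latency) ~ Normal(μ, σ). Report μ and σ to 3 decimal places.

If T ~ Lognormal(μ,σ) then ln T ~ Normal(μ,σ), so the p-quantile of ln T is μ + z_p·σ.
ln(21) = 3.045 and ln(110) = 4.7; z_{0.13} = -1.126, z_{0.72} = 0.5828.
σ = (4.7 − 3.045)/(0.5828 − (-1.126)) = 0.969.
μ = 3.045 − (-1.126)·0.969 = 4.136.

μ ≈ 4.136, σ ≈ 0.969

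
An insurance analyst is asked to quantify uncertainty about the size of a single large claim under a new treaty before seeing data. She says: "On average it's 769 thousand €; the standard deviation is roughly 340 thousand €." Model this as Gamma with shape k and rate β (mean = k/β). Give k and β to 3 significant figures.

k ≈ 5.12, β ≈ 0.00665

For Gamma(k, rate β): mean = k/β, variance = k/β², so CV = 1/√k.
CV = SD/mean = 340/769 = 0.4421, hence k = 1/CV² = 5.12.
Then β = k/mean = 5.12/769 = 0.00665.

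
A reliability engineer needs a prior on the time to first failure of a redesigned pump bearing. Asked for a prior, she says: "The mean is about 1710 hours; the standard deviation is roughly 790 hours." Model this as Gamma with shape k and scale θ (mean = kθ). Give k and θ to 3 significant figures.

For Gamma(k, scale θ): mean = kθ, variance = kθ², so CV = 1/√k.
CV = SD/mean = 790/1710 = 0.462, hence k = 1/CV² = 4.69.
Then θ = mean/k = 1710/4.69 = 365.

k ≈ 4.69, θ ≈ 365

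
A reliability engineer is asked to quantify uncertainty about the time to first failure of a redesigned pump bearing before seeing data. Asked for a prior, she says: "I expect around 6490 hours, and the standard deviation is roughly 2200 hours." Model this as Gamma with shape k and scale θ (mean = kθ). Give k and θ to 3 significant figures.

k ≈ 8.7, θ ≈ 746

For Gamma(k, scale θ): mean = kθ, variance = kθ², so CV = 1/√k.
CV = SD/mean = 2200/6490 = 0.339, hence k = 1/CV² = 8.7.
Then θ = mean/k = 6490/8.7 = 746.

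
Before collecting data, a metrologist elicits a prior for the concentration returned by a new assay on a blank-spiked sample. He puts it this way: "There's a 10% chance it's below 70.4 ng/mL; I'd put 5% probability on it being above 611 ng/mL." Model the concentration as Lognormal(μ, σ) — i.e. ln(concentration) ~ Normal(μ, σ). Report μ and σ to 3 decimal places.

If T ~ Lognormal(μ,σ) then ln T ~ Normal(μ,σ), so the p-quantile of ln T is μ + z_p·σ.
ln(70.4) = 4.254 and ln(611) = 6.415; z_{0.1} = -1.282, z_{0.95} = 1.645.
σ = (6.415 − 4.254)/(1.645 − (-1.282)) = 0.738.
μ = 4.254 − (-1.282)·0.738 = 5.201.

μ ≈ 5.201, σ ≈ 0.738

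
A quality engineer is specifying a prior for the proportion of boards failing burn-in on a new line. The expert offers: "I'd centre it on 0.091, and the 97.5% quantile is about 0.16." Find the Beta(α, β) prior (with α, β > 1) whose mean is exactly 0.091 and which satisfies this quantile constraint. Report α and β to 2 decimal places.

α ≈ 7.78, β ≈ 77.67

With mean 0.091 fixed, write α = 0.091s, β = 0.909s where s = α+β.
Need P(θ < 0.16) = 0.975 under Beta(0.091s, 0.909s). Normal approximation: (q−m)/√(m(1−m)/s) ≈ z_{0.975} = 1.96, so s ≈ 0.091·0.909·(1.96)²/(0.16−0.091)² = 66.7.
At s = 66.7: P(θ<0.16) ≈ 0.960. Adjusting to match 0.975 gives s ≈ 85.45.
So α = 0.091·85.45 ≈ 7.78, β = 0.909·85.45 ≈ 77.67.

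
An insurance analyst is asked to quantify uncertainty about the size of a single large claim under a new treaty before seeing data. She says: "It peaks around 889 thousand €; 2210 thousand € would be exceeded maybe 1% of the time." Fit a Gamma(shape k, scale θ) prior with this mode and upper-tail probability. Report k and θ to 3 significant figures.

Gamma(k,θ) with k>1 has mode (k−1)θ, so θ = 889/(k−1).
Need P(X < 2210) = 0.99 with θ tied to k this way. Start at k = 2, θ = 889: P(X<2210) ≈ 0.710.
Too low — raise k to concentrate. Iterating converges to k ≈ 6.67.
Then θ = 889/(6.67−1) ≈ 157.

k ≈ 6.67, θ ≈ 157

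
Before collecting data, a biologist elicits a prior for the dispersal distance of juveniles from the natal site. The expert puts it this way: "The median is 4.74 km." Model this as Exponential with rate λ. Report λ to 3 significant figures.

Exponential median = ln 2 / λ, so λ = ln 2 / 4.74 = 0.146.

λ ≈ 0.146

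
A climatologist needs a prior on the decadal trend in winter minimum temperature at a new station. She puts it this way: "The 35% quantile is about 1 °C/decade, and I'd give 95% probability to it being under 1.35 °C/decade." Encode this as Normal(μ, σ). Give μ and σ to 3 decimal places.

μ = 1.066, σ = 0.172

The p-quantile of Normal(μ,σ) is μ + z_p·σ, with z_{0.35} = -0.3853 and z_{0.95} = 1.645.
Eliminate σ: μ = (z₂·x₁ − z₁·x₂)/(z₂ − z₁) = (1.645·1 − (-0.3853)·1.35)/2.03 = 1.066.
Then σ = (x₂ − x₁)/(z₂ − z₁) = (1.35 − 1)/2.03 = 0.172.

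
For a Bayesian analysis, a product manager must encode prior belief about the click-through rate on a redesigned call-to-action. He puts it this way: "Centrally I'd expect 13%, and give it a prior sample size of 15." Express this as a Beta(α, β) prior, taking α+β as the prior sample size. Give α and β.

Under the effective-sample-size interpretation, Beta(α, β) has prior mean α/(α+β) and prior sample size α+β.
So α+β = 15 and α/(α+β) = 0.13, giving α = 0.13·15 = 1.95 and β = 15 − 1.95 = 13.05.

α = 1.95, β = 13.05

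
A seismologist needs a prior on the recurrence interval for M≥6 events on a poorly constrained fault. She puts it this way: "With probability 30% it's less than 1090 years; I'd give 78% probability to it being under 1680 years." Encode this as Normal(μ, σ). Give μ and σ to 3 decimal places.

For Normal(μ,σ), the p-quantile is μ + z_p·σ. Here z_{0.3} = -0.5244, z_{0.78} = 0.7722.
So 1090 = μ − 0.5244σ and 1680 = μ + 0.7722σ.
Subtracting: σ = (1680 − 1090)/(0.7722 − (-0.5244)) = 455.038.
Then μ = 1090 − (-0.5244)·455.038 = 1328.622.

μ = 1328.622, σ = 455.038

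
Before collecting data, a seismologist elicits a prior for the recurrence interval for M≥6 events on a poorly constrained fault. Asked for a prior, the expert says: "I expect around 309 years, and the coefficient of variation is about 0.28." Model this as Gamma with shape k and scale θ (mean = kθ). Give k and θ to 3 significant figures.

k ≈ 12.8, θ ≈ 24.2

For Gamma(k, scale θ): mean = kθ, variance = kθ², so CV = 1/√k.
CV = 0.28, hence k = 1/CV² = 12.8.
Then θ = mean/k = 309/12.8 = 24.2.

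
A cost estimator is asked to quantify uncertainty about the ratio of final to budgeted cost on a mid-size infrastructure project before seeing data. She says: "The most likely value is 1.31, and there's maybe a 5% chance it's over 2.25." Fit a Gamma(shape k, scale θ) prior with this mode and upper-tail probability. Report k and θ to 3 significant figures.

k ≈ 10.5, θ ≈ 0.137

Gamma(k,θ) with k>1 has mode (k−1)θ, so θ = 1.31/(k−1).
Need P(X < 2.25) = 0.95 with θ tied to k this way. Start at k = 2, θ = 1.31: P(X<2.25) ≈ 0.512.
Too low — raise k to concentrate. Iterating converges to k ≈ 10.5.
Then θ = 1.31/(10.5−1) ≈ 0.137.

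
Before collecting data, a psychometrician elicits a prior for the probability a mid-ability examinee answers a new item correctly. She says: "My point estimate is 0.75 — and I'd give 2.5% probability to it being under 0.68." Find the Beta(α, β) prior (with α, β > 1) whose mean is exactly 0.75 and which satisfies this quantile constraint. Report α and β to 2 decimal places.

α ≈ 119.03, β ≈ 39.68

With mean 0.75 fixed, write α = 0.75s, β = 0.25s where s = α+β.
Need P(θ < 0.68) = 0.025 under Beta(0.75s, 0.25s). Normal approximation: (q−m)/√(m(1−m)/s) ≈ z_{0.025} = -1.96, so s ≈ 0.75·0.25·(-1.96)²/(0.68−0.75)² = 147.0.
At s = 147.0: P(θ<0.68) ≈ 0.029. Adjusting to match 0.025 gives s ≈ 158.71.
So α = 0.75·158.71 ≈ 119.03, β = 0.25·158.71 ≈ 39.68.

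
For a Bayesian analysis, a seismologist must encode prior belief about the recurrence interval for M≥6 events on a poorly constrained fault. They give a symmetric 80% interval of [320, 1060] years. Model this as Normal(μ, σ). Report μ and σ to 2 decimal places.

A symmetric 80% interval runs μ ± z·σ with z = 1.282.
Half-width = 370, so σ = 370/1.282 = 288.71.
μ is the interval midpoint, 690.00.

μ = 690.00, σ = 288.71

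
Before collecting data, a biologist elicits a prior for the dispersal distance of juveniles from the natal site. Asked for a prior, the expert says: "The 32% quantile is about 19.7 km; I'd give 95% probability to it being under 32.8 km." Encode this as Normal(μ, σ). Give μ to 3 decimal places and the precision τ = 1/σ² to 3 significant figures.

The p-quantile of Normal(μ,σ) is μ + z_p·σ, with z_{0.32} = -0.4677 and z_{0.95} = 1.645.
Eliminate σ: μ = (z₂·x₁ − z₁·x₂)/(z₂ − z₁) = (1.645·19.7 − (-0.4677)·32.8)/2.113 = 22.600.
Then σ = (x₂ − x₁)/(z₂ − z₁) = (32.8 − 19.7)/2.113 = 6.201.
Precision τ = 1/σ² = 1/6.201² = 0.026.

μ = 22.600, τ = 0.026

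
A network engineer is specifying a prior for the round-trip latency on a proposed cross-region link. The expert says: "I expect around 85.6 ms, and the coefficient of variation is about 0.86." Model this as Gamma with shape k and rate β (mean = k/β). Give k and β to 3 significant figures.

k ≈ 1.35, β ≈ 0.0158

For Gamma(k, rate β): mean = k/β, variance = k/β², so CV = 1/√k.
CV = 0.86, hence k = 1/CV² = 1.35.
Then β = k/mean = 1.35/85.6 = 0.0158.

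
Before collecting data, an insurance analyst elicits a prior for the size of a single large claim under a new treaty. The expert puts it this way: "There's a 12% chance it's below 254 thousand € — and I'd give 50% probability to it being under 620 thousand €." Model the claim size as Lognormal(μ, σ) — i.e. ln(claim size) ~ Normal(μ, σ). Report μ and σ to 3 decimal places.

If T ~ Lognormal(μ,σ) then ln T ~ Normal(μ,σ), so the p-quantile of ln T is μ + z_p·σ.
ln(254) = 5.537 and ln(620) = 6.43; z_{0.12} = -1.175, z_{0.5} = 0.
σ = (6.43 − 5.537)/(0 − (-1.175)) = 0.759.
μ = 5.537 − (-1.175)·0.759 = 6.430.

μ ≈ 6.430, σ ≈ 0.759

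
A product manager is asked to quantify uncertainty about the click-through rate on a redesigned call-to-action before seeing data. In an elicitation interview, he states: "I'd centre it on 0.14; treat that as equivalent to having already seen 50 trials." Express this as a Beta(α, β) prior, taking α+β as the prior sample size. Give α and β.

α = 7, β = 43

Under the effective-sample-size interpretation, Beta(α, β) has prior mean α/(α+β) and prior sample size α+β.
So α+β = 50 and α/(α+β) = 0.14, giving α = 0.14·50 = 7 and β = 50 − 7 = 43.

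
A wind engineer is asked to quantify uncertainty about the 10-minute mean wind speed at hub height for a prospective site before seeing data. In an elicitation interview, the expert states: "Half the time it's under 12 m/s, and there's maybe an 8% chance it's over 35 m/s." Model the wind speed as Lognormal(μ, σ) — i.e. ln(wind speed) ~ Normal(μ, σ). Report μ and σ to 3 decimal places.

If T ~ Lognormal(μ,σ) then ln T ~ Normal(μ,σ), so the p-quantile of ln T is μ + z_p·σ.
ln(12) = 2.485 and ln(35) = 3.555; z_{0.5} = 0, z_{0.92} = 1.405.
σ = (3.555 − 2.485)/(1.405 − (0)) = 0.762.
μ = 2.485 − (0)·0.762 = 2.485.

μ ≈ 2.485, σ ≈ 0.762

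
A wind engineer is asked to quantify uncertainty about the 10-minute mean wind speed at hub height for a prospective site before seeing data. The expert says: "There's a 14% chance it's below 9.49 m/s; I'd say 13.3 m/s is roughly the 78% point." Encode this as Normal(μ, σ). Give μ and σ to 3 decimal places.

The p-quantile of Normal(μ,σ) is μ + z_p·σ, with z_{0.14} = -1.08 and z_{0.78} = 0.7722.
Eliminate σ: μ = (z₂·x₁ − z₁·x₂)/(z₂ − z₁) = (0.7722·9.49 − (-1.08)·13.3)/1.853 = 11.712.
Then σ = (x₂ − x₁)/(z₂ − z₁) = (13.3 − 9.49)/1.853 = 2.057.

μ = 11.712, σ = 2.057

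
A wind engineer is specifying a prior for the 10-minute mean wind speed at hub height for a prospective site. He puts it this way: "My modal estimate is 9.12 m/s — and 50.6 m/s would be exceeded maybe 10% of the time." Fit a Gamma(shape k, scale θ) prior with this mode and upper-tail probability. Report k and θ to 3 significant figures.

k ≈ 1.59, θ ≈ 15.5

Gamma(k,θ) with k>1 has mode (k−1)θ, so θ = 9.12/(k−1).
Need P(X < 50.6) = 0.9 with θ tied to k this way. Start at k = 2, θ = 9.12: P(X<50.6) ≈ 0.974.
Too high — lower k to spread out. Iterating converges to k ≈ 1.59.
Then θ = 9.12/(1.59−1) ≈ 15.5.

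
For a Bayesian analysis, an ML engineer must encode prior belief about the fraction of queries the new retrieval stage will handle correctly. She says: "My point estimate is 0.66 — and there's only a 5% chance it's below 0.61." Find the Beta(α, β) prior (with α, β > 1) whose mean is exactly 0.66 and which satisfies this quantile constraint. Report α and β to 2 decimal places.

With mean 0.66 fixed, write α = 0.66s, β = 0.34s where s = α+β.
Need P(θ < 0.61) = 0.05 under Beta(0.66s, 0.34s). Normal approximation: (q−m)/√(m(1−m)/s) ≈ z_{0.05} = -1.64, so s ≈ 0.66·0.34·(-1.64)²/(0.61−0.66)² = 242.8.
At s = 242.8: P(θ<0.61) ≈ 0.052. Adjusting to match 0.05 gives s ≈ 249.15.
So α = 0.66·249.15 ≈ 164.44, β = 0.34·249.15 ≈ 84.71.

α ≈ 164.44, β ≈ 84.71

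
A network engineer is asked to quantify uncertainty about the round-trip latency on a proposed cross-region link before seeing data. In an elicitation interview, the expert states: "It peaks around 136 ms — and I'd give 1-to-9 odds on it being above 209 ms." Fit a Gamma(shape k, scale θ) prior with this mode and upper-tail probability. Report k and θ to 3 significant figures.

k ≈ 11.1, θ ≈ 13.4

Gamma(k,θ) with k>1 has mode (k−1)θ, so θ = 136/(k−1).
Need P(X < 209) = 0.9 with θ tied to k this way. Start at k = 2, θ = 136: P(X<209) ≈ 0.454.
Too low — raise k to concentrate. Iterating converges to k ≈ 11.1.
Then θ = 136/(11.1−1) ≈ 13.4.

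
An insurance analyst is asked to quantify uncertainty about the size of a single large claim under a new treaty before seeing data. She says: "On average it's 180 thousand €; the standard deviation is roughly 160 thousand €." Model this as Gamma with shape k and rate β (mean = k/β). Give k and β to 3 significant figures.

For Gamma(k, rate β): mean = k/β, variance = k/β², so CV = 1/√k.
CV = SD/mean = 160/180 = 0.8889, hence k = 1/CV² = 1.27.
Then β = k/mean = 1.27/180 = 0.00703.

k ≈ 1.27, β ≈ 0.00703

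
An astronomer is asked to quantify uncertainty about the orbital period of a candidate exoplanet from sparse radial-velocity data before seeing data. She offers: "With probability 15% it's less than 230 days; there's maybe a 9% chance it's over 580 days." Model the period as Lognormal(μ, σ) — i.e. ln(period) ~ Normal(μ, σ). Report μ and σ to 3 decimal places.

μ ≈ 5.841, σ ≈ 0.389

If T ~ Lognormal(μ,σ) then ln T ~ Normal(μ,σ), so the p-quantile of ln T is μ + z_p·σ.
ln(230) = 5.438 and ln(580) = 6.363; z_{0.15} = -1.036, z_{0.91} = 1.341.
σ = (6.363 − 5.438)/(1.341 − (-1.036)) = 0.389.
μ = 5.438 − (-1.036)·0.389 = 5.841.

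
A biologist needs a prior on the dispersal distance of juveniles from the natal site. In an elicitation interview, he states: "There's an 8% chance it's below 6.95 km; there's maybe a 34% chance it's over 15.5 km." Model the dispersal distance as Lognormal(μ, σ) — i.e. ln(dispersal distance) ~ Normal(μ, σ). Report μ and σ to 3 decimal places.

μ ≈ 2.559, σ ≈ 0.441

If T ~ Lognormal(μ,σ) then ln T ~ Normal(μ,σ), so the p-quantile of ln T is μ + z_p·σ.
ln(6.95) = 1.939 and ln(15.5) = 2.741; z_{0.08} = -1.405, z_{0.66} = 0.4125.
σ = (2.741 − 1.939)/(0.4125 − (-1.405)) = 0.441.
μ = 1.939 − (-1.405)·0.441 = 2.559.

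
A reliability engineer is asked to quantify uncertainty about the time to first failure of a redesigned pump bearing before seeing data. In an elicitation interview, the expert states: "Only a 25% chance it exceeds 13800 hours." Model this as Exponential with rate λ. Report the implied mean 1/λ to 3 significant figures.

P(T > 13800.0) = e^(−λ·13800.0) = 0.25, so λ = −ln(0.25)/13800.0 = 0.0001.
Mean = 1/λ = 9950 hours.

mean ≈ 9950 hours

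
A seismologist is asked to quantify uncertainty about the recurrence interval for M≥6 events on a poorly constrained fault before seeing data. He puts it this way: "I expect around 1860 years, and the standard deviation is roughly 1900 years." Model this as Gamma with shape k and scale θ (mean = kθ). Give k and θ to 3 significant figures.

For Gamma(k, scale θ): mean = kθ, variance = kθ², so CV = 1/√k.
CV = SD/mean = 1900/1860 = 1.022, hence k = 1/CV² = 0.958.
Then θ = mean/k = 1860/0.958 = 1940.

k ≈ 0.958, θ ≈ 1940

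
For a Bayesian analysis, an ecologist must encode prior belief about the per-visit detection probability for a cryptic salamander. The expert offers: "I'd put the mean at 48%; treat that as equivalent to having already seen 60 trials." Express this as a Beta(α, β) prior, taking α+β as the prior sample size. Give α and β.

α = 28.8, β = 31.2

Under the effective-sample-size interpretation, Beta(α, β) has prior mean α/(α+β) and prior sample size α+β.
So α+β = 60 and α/(α+β) = 0.48, giving α = 0.48·60 = 28.8 and β = 60 − 28.8 = 31.2.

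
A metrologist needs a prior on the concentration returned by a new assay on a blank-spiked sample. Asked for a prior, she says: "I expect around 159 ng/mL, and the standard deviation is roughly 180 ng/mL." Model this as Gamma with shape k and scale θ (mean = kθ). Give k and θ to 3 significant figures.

k ≈ 0.78, θ ≈ 204

For Gamma(k, scale θ): mean = kθ, variance = kθ², so CV = 1/√k.
CV = SD/mean = 180/159 = 1.132, hence k = 1/CV² = 0.78.
Then θ = mean/k = 159/0.78 = 204.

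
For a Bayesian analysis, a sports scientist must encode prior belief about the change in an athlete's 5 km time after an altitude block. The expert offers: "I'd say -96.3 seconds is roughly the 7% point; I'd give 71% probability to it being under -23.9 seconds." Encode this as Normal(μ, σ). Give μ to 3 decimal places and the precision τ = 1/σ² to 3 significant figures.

μ = -43.644, τ = 0.000786

The p-quantile of Normal(μ,σ) is μ + z_p·σ, with z_{0.07} = -1.476 and z_{0.71} = 0.5534.
Eliminate σ: μ = (z₂·x₁ − z₁·x₂)/(z₂ − z₁) = (0.5534·-96.3 − (-1.476)·-23.9)/2.029 = -43.644.
Then σ = (x₂ − x₁)/(z₂ − z₁) = (-23.9 − -96.3)/2.029 = 35.680.
Precision τ = 1/σ² = 1/35.68² = 0.000786.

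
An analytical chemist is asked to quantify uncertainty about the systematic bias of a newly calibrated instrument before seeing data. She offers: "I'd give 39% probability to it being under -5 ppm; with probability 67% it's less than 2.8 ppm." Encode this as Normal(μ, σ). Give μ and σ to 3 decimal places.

μ = -1.971, σ = 10.845

The p-quantile of Normal(μ,σ) is μ + z_p·σ, with z_{0.39} = -0.2793 and z_{0.67} = 0.4399.
Eliminate σ: μ = (z₂·x₁ − z₁·x₂)/(z₂ − z₁) = (0.4399·-5 − (-0.2793)·2.8)/0.7192 = -1.971.
Then σ = (x₂ − x₁)/(z₂ − z₁) = (2.8 − -5)/0.7192 = 10.845.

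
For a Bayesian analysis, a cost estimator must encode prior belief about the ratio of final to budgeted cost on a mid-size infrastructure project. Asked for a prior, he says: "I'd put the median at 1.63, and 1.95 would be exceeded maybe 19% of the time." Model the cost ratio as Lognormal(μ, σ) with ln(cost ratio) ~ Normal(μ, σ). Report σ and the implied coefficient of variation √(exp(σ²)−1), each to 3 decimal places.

σ ≈ 0.204, CV ≈ 0.206

If T ~ Lognormal(μ,σ) then ln T ~ Normal(μ,σ), so the p-quantile of ln T is μ + z_p·σ.
ln(1.63) = 0.4886 and ln(1.95) = 0.6678; z_{0.5} = 0, z_{0.81} = 0.8779.
σ = (0.6678 − 0.4886)/(0.8779 − (0)) = 0.204.
μ = 0.4886 − (0)·0.204 = 0.489.
CV = √(exp(σ²)−1) = √(exp(0.0417)−1) = 0.206.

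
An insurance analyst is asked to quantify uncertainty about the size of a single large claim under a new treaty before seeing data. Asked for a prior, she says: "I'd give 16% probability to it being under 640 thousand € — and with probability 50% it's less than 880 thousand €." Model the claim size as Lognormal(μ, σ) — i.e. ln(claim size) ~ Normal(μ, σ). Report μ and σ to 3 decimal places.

μ ≈ 6.780, σ ≈ 0.320

If T ~ Lognormal(μ,σ) then ln T ~ Normal(μ,σ), so the p-quantile of ln T is μ + z_p·σ.
ln(640) = 6.461 and ln(880) = 6.78; z_{0.16} = -0.9945, z_{0.5} = 0.
σ = (6.78 − 6.461)/(0 − (-0.9945)) = 0.320.
μ = 6.461 − (-0.9945)·0.320 = 6.780.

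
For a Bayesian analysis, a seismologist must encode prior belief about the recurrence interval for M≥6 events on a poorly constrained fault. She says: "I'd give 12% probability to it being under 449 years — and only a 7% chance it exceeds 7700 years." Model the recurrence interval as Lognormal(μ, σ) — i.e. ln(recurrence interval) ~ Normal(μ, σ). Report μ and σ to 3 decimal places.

μ ≈ 7.367, σ ≈ 1.072

If T ~ Lognormal(μ,σ) then ln T ~ Normal(μ,σ), so the p-quantile of ln T is μ + z_p·σ.
ln(449) = 6.107 and ln(7700) = 8.949; z_{0.12} = -1.175, z_{0.93} = 1.476.
σ = (8.949 − 6.107)/(1.476 − (-1.175)) = 1.072.
μ = 6.107 − (-1.175)·1.072 = 7.367.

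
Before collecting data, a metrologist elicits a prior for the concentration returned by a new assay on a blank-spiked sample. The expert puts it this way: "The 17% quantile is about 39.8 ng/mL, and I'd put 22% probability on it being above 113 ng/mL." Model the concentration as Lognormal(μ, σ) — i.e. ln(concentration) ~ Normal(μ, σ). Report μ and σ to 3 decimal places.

If T ~ Lognormal(μ,σ) then ln T ~ Normal(μ,σ), so the p-quantile of ln T is μ + z_p·σ.
ln(39.8) = 3.684 and ln(113) = 4.727; z_{0.17} = -0.9542, z_{0.78} = 0.7722.
σ = (4.727 − 3.684)/(0.7722 − (-0.9542)) = 0.604.
μ = 3.684 − (-0.9542)·0.604 = 4.261.

μ ≈ 4.261, σ ≈ 0.604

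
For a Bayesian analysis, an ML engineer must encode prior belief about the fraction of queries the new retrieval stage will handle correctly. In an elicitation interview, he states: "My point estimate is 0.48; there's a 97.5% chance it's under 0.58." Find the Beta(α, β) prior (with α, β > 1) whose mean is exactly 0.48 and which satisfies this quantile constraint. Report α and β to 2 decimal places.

α ≈ 45.70, β ≈ 49.51

With mean 0.48 fixed, write α = 0.48s, β = 0.52s where s = α+β.
Need P(θ < 0.58) = 0.975 under Beta(0.48s, 0.52s). Normal approximation: (q−m)/√(m(1−m)/s) ≈ z_{0.975} = 1.96, so s ≈ 0.48·0.52·(1.96)²/(0.58−0.48)² = 95.9.
At s = 95.9: P(θ<0.58) ≈ 0.975. Adjusting to match 0.975 gives s ≈ 95.21.
So α = 0.48·95.21 ≈ 45.70, β = 0.52·95.21 ≈ 49.51.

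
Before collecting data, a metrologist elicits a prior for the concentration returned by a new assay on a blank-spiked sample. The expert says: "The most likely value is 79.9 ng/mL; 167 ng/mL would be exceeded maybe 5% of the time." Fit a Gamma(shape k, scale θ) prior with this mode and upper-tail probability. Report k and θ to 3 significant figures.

k ≈ 6.08, θ ≈ 15.7

Gamma(k,θ) with k>1 has mode (k−1)θ, so θ = 79.9/(k−1).
Need P(X < 167) = 0.95 with θ tied to k this way. Start at k = 2, θ = 79.9: P(X<167) ≈ 0.618.
Too low — raise k to concentrate. Iterating converges to k ≈ 6.08.
Then θ = 79.9/(6.08−1) ≈ 15.7.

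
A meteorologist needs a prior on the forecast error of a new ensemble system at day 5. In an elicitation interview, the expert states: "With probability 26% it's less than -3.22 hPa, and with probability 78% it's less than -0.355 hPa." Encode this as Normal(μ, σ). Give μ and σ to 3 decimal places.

The p-quantile of Normal(μ,σ) is μ + z_p·σ, with z_{0.26} = -0.6433 and z_{0.78} = 0.7722.
Eliminate σ: μ = (z₂·x₁ − z₁·x₂)/(z₂ − z₁) = (0.7722·-3.22 − (-0.6433)·-0.355)/1.416 = -1.918.
Then σ = (x₂ − x₁)/(z₂ − z₁) = (-0.355 − -3.22)/1.416 = 2.024.

μ = -1.918, σ = 2.024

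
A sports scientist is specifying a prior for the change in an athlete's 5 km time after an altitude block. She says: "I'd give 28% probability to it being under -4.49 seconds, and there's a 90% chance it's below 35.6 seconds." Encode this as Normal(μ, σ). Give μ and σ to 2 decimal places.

For Normal(μ,σ), the p-quantile is μ + z_p·σ. Here z_{0.28} = -0.5828, z_{0.9} = 1.282.
So -4.49 = μ − 0.5828σ and 35.6 = μ + 1.282σ.
Subtracting: σ = (35.6 − -4.49)/(1.282 − (-0.5828)) = 21.50.
Then μ = -4.49 − (-0.5828)·21.50 = 8.04.

μ = 8.04, σ = 21.50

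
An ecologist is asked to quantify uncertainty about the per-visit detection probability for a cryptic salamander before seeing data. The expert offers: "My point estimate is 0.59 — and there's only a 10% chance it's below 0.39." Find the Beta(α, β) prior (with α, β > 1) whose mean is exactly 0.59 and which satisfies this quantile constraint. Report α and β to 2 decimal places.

With mean 0.59 fixed, write α = 0.59s, β = 0.41s where s = α+β.
Need P(θ < 0.39) = 0.1 under Beta(0.59s, 0.41s). Normal approximation: (q−m)/√(m(1−m)/s) ≈ z_{0.1} = -1.28, so s ≈ 0.59·0.41·(-1.28)²/(0.39−0.59)² = 9.9.
At s = 9.9: P(θ<0.39) ≈ 0.101. Adjusting to match 0.1 gives s ≈ 9.98.
So α = 0.59·9.98 ≈ 5.89, β = 0.41·9.98 ≈ 4.09.

α ≈ 5.89, β ≈ 4.09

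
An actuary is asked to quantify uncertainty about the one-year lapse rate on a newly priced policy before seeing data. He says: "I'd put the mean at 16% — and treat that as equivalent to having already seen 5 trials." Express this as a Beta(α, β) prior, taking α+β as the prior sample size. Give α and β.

α = 0.8, β = 4.2

Under the effective-sample-size interpretation, Beta(α, β) has prior mean α/(α+β) and prior sample size α+β.
So α+β = 5 and α/(α+β) = 0.16, giving α = 0.16·5 = 0.8 and β = 5 − 0.8 = 4.2.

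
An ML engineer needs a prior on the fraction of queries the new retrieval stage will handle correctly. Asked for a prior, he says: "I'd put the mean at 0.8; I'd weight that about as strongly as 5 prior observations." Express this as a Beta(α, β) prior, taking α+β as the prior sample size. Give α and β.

α = 4, β = 1

Under the effective-sample-size interpretation, Beta(α, β) has prior mean α/(α+β) and prior sample size α+β.
So α+β = 5 and α/(α+β) = 0.8, giving α = 0.8·5 = 4 and β = 5 − 4 = 1.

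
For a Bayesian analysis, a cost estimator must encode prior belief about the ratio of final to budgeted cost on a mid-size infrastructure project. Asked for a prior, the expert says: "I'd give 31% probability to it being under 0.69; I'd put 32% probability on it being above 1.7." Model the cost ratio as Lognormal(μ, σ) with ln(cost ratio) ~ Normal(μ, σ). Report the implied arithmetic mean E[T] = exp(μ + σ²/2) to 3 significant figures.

If T ~ Lognormal(μ,σ) then ln T ~ Normal(μ,σ), so the p-quantile of ln T is μ + z_p·σ.
ln(0.69) = -0.3711 and ln(1.7) = 0.5306; z_{0.31} = -0.4959, z_{0.68} = 0.4677.
σ = (0.5306 − -0.3711)/(0.4677 − (-0.4959)) = 0.936.
μ = -0.3711 − (-0.4959)·0.936 = 0.093.
E[T] = exp(μ + σ²/2) = exp(0.093 + 0.4379) = 1.7.

E[T] ≈ 1.7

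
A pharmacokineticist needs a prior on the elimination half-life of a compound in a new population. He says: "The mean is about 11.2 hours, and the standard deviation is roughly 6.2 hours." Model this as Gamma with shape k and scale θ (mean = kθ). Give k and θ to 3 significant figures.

For Gamma(k, scale θ): mean = kθ, variance = kθ², so CV = 1/√k.
CV = SD/mean = 6.2/11.2 = 0.5536, hence k = 1/CV² = 3.26.
Then θ = mean/k = 11.2/3.26 = 3.43.

k ≈ 3.26, θ ≈ 3.43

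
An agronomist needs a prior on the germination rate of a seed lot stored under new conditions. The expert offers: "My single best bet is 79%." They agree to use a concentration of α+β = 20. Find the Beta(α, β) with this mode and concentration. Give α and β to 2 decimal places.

α = 15.22, β = 4.78

For α,β > 1 the Beta mode is (α−1)/(α+β−2). With α+β = 20, the mode is (α−1)/18.
Set (α−1)/18 = 0.79 → α = 1 + 0.79·18 = 15.22.
β = 20 − α = 4.78.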